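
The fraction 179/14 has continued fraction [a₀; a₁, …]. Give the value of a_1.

1

179 ÷ 14 → quotient 12, remainder 11
14 ÷ 11 → quotient 1, remainder 3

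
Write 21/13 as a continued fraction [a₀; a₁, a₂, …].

21 = 1·13 + 8, so a_0 = 1
13 = 1·8 + 5, so a_1 = 1
8 = 1·5 + 3, so a_2 = 1
5 = 1·3 + 2, so a_3 = 1
3 = 1·2 + 1, so a_4 = 1
2 = 2·1 + 0, so a_5 = 2

[1; 1, 1, 1, 1, 2]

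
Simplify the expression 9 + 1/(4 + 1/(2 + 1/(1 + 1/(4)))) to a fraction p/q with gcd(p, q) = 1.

563/61

Build up convergents one term at a time:
a_0 = 9: 9/1
a_1 = 4: 37/4
a_2 = 2: 83/9
a_3 = 1: 120/13
a_4 = 4: 563/61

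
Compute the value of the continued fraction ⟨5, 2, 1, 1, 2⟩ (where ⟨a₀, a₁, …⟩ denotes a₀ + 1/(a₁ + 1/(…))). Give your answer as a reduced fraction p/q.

Start with 2.
1 + 1/(2/1) = 1 + 1/2 = 3/2
1 + 1/(3/2) = 1 + 2/3 = 5/3
2 + 1/(5/3) = 2 + 3/5 = 13/5
5 + 1/(13/5) = 5 + 5/13 = 70/13

70/13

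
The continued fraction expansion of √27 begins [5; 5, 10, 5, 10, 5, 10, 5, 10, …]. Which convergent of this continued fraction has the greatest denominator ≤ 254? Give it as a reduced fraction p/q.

265/51

List convergents until the denominator exceeds the bound:
a_0 = 5: 5/1  (≤ bound)
a_1 = 5: 26/5  (≤ bound)
a_2 = 10: 265/51  (≤ bound)
a_3 = 5: 1351/260  (> 254, stop)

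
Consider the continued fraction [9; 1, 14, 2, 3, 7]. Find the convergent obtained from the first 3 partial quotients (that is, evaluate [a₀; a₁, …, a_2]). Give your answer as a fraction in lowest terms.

149/15

Work from the innermost term outward:
Start with 14.
1 + 1/(14/1) = 1 + 1/14 = 15/14
9 + 1/(15/14) = 9 + 14/15 = 149/15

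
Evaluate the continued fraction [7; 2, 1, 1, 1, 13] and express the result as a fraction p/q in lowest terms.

804/109

a_0 = 7: 7/1
a_1 = 2: 15/2
a_2 = 1: 22/3
a_3 = 1: 37/5
a_4 = 1: 59/8
a_5 = 13: 804/109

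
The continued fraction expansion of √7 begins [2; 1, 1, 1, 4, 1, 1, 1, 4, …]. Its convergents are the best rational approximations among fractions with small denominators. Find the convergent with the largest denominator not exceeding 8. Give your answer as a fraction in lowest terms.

8/3

List convergents until the denominator exceeds the bound:
a_0 = 2: 2/1  (≤ bound)
a_1 = 1: 3/1  (≤ bound)
a_2 = 1: 5/2  (≤ bound)
a_3 = 1: 8/3  (≤ bound)
a_4 = 4: 37/14  (> 8, stop)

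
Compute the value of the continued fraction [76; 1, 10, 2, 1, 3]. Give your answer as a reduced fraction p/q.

9614/125

a_0 = 76: 76/1
a_1 = 1: 77/1
a_2 = 10: 846/11
a_3 = 2: 1769/23
a_4 = 1: 2615/34
a_5 = 3: 9614/125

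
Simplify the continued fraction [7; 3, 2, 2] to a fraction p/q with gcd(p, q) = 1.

124/17

Work from the innermost term outward:
Start with 2.
2 + 1/(2/1) = 2 + 1/2 = 5/2
3 + 1/(5/2) = 3 + 2/5 = 17/5
7 + 1/(17/5) = 7 + 5/17 = 124/17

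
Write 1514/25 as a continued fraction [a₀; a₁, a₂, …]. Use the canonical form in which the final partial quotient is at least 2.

1514 ÷ 25 → quotient 60, remainder 14
25 ÷ 14 → quotient 1, remainder 11
14 ÷ 11 → quotient 1, remainder 3
11 ÷ 3 → quotient 3, remainder 2
3 ÷ 2 → quotient 1, remainder 1
2 ÷ 1 → quotient 2, remainder 0

[60; 1, 1, 3, 1, 2]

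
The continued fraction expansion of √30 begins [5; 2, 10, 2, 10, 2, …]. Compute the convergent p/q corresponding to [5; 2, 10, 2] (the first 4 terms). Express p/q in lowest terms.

241/44

Collapse the nested fraction from the inside out:
Start with 2.
10 + 1/(2/1) = 10 + 1/2 = 21/2
2 + 1/(21/2) = 2 + 2/21 = 44/21
5 + 1/(44/21) = 5 + 21/44 = 241/44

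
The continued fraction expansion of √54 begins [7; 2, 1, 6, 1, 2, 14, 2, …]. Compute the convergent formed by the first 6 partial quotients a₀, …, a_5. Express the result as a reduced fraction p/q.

485/66

a_0 = 7: 7/1
a_1 = 2: 15/2
a_2 = 1: 22/3
a_3 = 6: 147/20
a_4 = 1: 169/23
a_5 = 2: 485/66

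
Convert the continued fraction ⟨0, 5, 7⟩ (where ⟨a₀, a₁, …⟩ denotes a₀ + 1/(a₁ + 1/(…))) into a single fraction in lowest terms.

7/36

a_0 = 0: 0/1
a_1 = 5: 1/5
a_2 = 7: 7/36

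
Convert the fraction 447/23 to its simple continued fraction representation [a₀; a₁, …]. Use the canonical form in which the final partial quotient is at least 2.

[19; 2, 3, 3]

447 ÷ 23 → quotient 19, remainder 10
23 ÷ 10 → quotient 2, remainder 3
10 ÷ 3 → quotient 3, remainder 1
3 ÷ 1 → quotient 3, remainder 0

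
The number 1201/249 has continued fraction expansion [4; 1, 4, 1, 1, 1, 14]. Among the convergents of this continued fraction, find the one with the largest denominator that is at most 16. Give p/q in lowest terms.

53/11

List convergents until the denominator exceeds the bound:
a_0 = 4: 4/1  (≤ bound)
a_1 = 1: 5/1  (≤ bound)
a_2 = 4: 24/5  (≤ bound)
a_3 = 1: 29/6  (≤ bound)
a_4 = 1: 53/11  (≤ bound)
a_5 = 1: 82/17  (> 16, stop)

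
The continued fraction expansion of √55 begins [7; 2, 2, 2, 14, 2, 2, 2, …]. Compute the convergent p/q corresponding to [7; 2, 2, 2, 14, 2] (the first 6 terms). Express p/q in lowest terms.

a_0 = 7: 7/1
a_1 = 2: 15/2
a_2 = 2: 37/5
a_3 = 2: 89/12
a_4 = 14: 1283/173
a_5 = 2: 2655/358

2655/358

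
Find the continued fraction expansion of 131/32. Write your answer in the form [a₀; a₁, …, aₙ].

Run the Euclidean algorithm, recording each quotient:
131 = 4·32 + 3, so a_0 = 4
32 = 10·3 + 2, so a_1 = 10
3 = 1·2 + 1, so a_2 = 1
2 = 2·1 + 0, so a_3 = 2

[4; 10, 1, 2]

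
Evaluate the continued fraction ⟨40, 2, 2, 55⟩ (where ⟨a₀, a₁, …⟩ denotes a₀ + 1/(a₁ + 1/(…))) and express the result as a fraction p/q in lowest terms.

Collapse the nested fraction from the inside out:
Start with 55.
2 + 1/(55/1) = 2 + 1/55 = 111/55
2 + 1/(111/55) = 2 + 55/111 = 277/111
40 + 1/(277/111) = 40 + 111/277 = 11191/277

11191/277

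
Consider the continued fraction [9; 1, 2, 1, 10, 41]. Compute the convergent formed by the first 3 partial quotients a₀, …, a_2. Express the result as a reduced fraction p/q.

Compute successive convergents:
a_0 = 9: 9/1
a_1 = 1: 10/1
a_2 = 2: 29/3

29/3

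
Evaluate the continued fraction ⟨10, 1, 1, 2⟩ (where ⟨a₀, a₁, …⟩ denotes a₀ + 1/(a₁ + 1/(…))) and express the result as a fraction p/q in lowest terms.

Collapse the nested fraction from the inside out:
Start with 2.
1 + 1/(2/1) = 1 + 1/2 = 3/2
1 + 1/(3/2) = 1 + 2/3 = 5/3
10 + 1/(5/3) = 10 + 3/5 = 53/5

53/5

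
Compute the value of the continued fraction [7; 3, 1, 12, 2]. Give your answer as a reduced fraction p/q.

a_0 = 7: 7/1
a_1 = 3: 22/3
a_2 = 1: 29/4
a_3 = 12: 370/51
a_4 = 2: 769/106

769/106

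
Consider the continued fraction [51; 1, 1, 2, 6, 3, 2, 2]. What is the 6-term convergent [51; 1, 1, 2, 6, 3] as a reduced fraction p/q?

5211/101

Collapse the nested fraction from the inside out:
Start with 3.
6 + 1/(3/1) = 6 + 1/3 = 19/3
2 + 1/(19/3) = 2 + 3/19 = 41/19
1 + 1/(41/19) = 1 + 19/41 = 60/41
1 + 1/(60/41) = 1 + 41/60 = 101/60
51 + 1/(101/60) = 51 + 60/101 = 5211/101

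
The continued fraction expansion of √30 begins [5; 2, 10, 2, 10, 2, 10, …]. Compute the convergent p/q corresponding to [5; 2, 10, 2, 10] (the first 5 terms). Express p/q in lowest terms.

Work from the innermost term outward:
Start with 10.
2 + 1/(10/1) = 2 + 1/10 = 21/10
10 + 1/(21/10) = 10 + 10/21 = 220/21
2 + 1/(220/21) = 2 + 21/220 = 461/220
5 + 1/(461/220) = 5 + 220/461 = 2525/461

2525/461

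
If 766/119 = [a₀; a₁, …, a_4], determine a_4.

766 ÷ 119 → quotient 6, remainder 52
119 ÷ 52 → quotient 2, remainder 15
52 ÷ 15 → quotient 3, remainder 7
15 ÷ 7 → quotient 2, remainder 1
7 ÷ 1 → quotient 7, remainder 0

7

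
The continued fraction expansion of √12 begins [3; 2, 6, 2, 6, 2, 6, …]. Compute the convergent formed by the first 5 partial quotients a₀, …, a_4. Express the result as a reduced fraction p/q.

627/181

a_0 = 3: 3/1
a_1 = 2: 7/2
a_2 = 6: 45/13
a_3 = 2: 97/28
a_4 = 6: 627/181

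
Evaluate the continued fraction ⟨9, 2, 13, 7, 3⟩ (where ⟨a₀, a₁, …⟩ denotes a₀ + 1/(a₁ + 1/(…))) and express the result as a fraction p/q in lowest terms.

Start with 3.
7 + 1/(3/1) = 7 + 1/3 = 22/3
13 + 1/(22/3) = 13 + 3/22 = 289/22
2 + 1/(289/22) = 2 + 22/289 = 600/289
9 + 1/(600/289) = 9 + 289/600 = 5689/600

5689/600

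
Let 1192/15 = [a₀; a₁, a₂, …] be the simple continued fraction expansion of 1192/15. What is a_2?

Apply division with remainder until the remainder is 0:
1192 = 79·15 + 7, so a_0 = 79
15 = 2·7 + 1, so a_1 = 2
7 = 7·1 + 0, so a_2 = 7

7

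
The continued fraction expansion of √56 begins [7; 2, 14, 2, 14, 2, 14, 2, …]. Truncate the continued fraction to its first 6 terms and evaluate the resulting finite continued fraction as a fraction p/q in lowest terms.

13455/1798

Use the convergent recurrence hₖ = aₖ·hₖ₋₁ + hₖ₋₂ (and likewise for the denominators kₖ):
a_0 = 7: 7/1
a_1 = 2: 15/2
a_2 = 14: 217/29
a_3 = 2: 449/60
a_4 = 14: 6503/869
a_5 = 2: 13455/1798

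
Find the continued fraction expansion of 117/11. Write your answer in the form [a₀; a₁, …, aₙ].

117 = 10·11 + 7, so a_0 = 10
11 = 1·7 + 4, so a_1 = 1
7 = 1·4 + 3, so a_2 = 1
4 = 1·3 + 1, so a_3 = 1
3 = 3·1 + 0, so a_4 = 3

[10; 1, 1, 1, 3]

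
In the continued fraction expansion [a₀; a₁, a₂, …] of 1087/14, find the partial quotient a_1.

Apply division with remainder until the remainder is 0:
⌊1087/14⌋ = 77, remainder 9
⌊14/9⌋ = 1, remainder 5

1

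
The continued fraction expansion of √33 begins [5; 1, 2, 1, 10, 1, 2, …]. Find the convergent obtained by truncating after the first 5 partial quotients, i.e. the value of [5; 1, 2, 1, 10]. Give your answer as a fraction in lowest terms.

Use the convergent recurrence hₖ = aₖ·hₖ₋₁ + hₖ₋₂ (and likewise for the denominators kₖ):
a_0 = 5: 5/1
a_1 = 1: 6/1
a_2 = 2: 17/3
a_3 = 1: 23/4
a_4 = 10: 247/43

247/43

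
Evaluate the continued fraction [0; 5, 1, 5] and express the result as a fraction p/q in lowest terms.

Use the convergent recurrence hₖ = aₖ·hₖ₋₁ + hₖ₋₂ (and likewise for the denominators kₖ):
a_0 = 0: 0/1
a_1 = 5: 1/5
a_2 = 1: 1/6
a_3 = 5: 6/35

6/35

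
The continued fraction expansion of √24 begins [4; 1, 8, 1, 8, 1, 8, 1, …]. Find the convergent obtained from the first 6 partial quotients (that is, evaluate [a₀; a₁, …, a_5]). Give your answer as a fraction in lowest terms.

485/99

Start with 1.
8 + 1/(1/1) = 8 + 1/1 = 9/1
1 + 1/(9/1) = 1 + 1/9 = 10/9
8 + 1/(10/9) = 8 + 9/10 = 89/10
1 + 1/(89/10) = 1 + 10/89 = 99/89
4 + 1/(99/89) = 4 + 89/99 = 485/99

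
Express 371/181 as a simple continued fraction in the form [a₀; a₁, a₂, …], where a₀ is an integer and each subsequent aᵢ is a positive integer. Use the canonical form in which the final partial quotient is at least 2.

Run the Euclidean algorithm, recording each quotient:
371 = 2·181 + 9, so a_0 = 2
181 = 20·9 + 1, so a_1 = 20
9 = 9·1 + 0, so a_2 = 9

[2; 20, 9]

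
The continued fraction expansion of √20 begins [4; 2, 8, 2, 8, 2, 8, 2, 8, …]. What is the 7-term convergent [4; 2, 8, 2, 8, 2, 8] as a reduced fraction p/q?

a_0 = 4: 4/1
a_1 = 2: 9/2
a_2 = 8: 76/17
a_3 = 2: 161/36
a_4 = 8: 1364/305
a_5 = 2: 2889/646
a_6 = 8: 24476/5473

24476/5473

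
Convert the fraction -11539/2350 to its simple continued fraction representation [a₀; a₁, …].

Apply division with remainder until the remainder is 0:
-11539 = -5·2350 + 211, so a_0 = -5
2350 = 11·211 + 29, so a_1 = 11
211 = 7·29 + 8, so a_2 = 7
29 = 3·8 + 5, so a_3 = 3
8 = 1·5 + 3, so a_4 = 1
5 = 1·3 + 2, so a_5 = 1
3 = 1·2 + 1, so a_6 = 1
2 = 2·1 + 0, so a_7 = 2

[-5; 11, 7, 3, 1, 1, 1, 2]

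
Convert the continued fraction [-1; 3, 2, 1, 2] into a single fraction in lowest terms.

-19/27

Start with 2.
1 + 1/(2/1) = 1 + 1/2 = 3/2
2 + 1/(3/2) = 2 + 2/3 = 8/3
3 + 1/(8/3) = 3 + 3/8 = 27/8
-1 + 1/(27/8) = -1 + 8/27 = -19/27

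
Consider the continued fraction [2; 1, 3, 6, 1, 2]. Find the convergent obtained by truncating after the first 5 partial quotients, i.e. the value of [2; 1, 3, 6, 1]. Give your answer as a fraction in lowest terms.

80/29

Compute successive convergents:
a_0 = 2: 2/1
a_1 = 1: 3/1
a_2 = 3: 11/4
a_3 = 6: 69/25
a_4 = 1: 80/29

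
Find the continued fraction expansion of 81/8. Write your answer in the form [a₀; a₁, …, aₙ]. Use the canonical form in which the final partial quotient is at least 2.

⌊81/8⌋ = 10, remainder 1
⌊8/1⌋ = 8, remainder 0

[10; 8]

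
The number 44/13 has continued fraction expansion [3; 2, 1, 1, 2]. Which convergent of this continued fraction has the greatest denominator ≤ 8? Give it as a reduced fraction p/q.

17/5

List convergents until the denominator exceeds the bound:
a_0 = 3: 3/1  (≤ bound)
a_1 = 2: 7/2  (≤ bound)
a_2 = 1: 10/3  (≤ bound)
a_3 = 1: 17/5  (≤ bound)
a_4 = 2: 44/13  (> 8, stop)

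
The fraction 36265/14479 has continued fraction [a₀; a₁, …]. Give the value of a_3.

⌊36265/14479⌋ = 2, remainder 7307
⌊14479/7307⌋ = 1, remainder 7172
⌊7307/7172⌋ = 1, remainder 135
⌊7172/135⌋ = 53, remainder 17

53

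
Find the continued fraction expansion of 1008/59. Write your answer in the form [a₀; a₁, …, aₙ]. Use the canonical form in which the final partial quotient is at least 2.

[17; 11, 1, 4]

Apply division with remainder until the remainder is 0:
1008 ÷ 59 → quotient 17, remainder 5
59 ÷ 5 → quotient 11, remainder 4
5 ÷ 4 → quotient 1, remainder 1
4 ÷ 1 → quotient 4, remainder 0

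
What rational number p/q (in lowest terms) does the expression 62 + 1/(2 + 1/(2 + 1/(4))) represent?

1373/22

Start with 4.
2 + 1/(4/1) = 2 + 1/4 = 9/4
2 + 1/(9/4) = 2 + 4/9 = 22/9
62 + 1/(22/9) = 62 + 9/22 = 1373/22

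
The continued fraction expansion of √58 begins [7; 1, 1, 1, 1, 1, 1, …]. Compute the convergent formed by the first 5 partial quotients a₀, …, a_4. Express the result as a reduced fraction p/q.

Starting at the tail and folding back:
Start with 1.
1 + 1/(1/1) = 1 + 1/1 = 2/1
1 + 1/(2/1) = 1 + 1/2 = 3/2
1 + 1/(3/2) = 1 + 2/3 = 5/3
7 + 1/(5/3) = 7 + 3/5 = 38/5

38/5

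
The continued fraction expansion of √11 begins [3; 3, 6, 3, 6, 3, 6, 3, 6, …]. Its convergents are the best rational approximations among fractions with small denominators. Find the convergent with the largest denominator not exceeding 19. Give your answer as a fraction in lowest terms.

List convergents until the denominator exceeds the bound:
a_0 = 3: 3/1  (≤ bound)
a_1 = 3: 10/3  (≤ bound)
a_2 = 6: 63/19  (≤ bound)
a_3 = 3: 199/60  (> 19, stop)

63/19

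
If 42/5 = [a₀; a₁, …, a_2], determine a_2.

2

42 = 8·5 + 2, so a_0 = 8
5 = 2·2 + 1, so a_1 = 2
2 = 2·1 + 0, so a_2 = 2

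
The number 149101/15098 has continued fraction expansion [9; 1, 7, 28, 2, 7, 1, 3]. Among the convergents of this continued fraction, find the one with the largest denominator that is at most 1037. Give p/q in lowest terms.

a_0 = 9: 9/1  (≤ bound)
a_1 = 1: 10/1  (≤ bound)
a_2 = 7: 79/8  (≤ bound)
a_3 = 28: 2222/225  (≤ bound)
a_4 = 2: 4523/458  (≤ bound)
a_5 = 7: 33883/3431  (> 1037, stop)

4523/458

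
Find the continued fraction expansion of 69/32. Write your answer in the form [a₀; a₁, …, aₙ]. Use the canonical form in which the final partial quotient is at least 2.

[2; 6, 2, 2]

⌊69/32⌋ = 2, remainder 5
⌊32/5⌋ = 6, remainder 2
⌊5/2⌋ = 2, remainder 1
⌊2/1⌋ = 2, remainder 0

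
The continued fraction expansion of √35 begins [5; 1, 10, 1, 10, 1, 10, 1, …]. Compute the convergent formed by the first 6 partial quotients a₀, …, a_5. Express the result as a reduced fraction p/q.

846/143

Start with 1.
10 + 1/(1/1) = 10 + 1/1 = 11/1
1 + 1/(11/1) = 1 + 1/11 = 12/11
10 + 1/(12/11) = 10 + 11/12 = 131/12
1 + 1/(131/12) = 1 + 12/131 = 143/131
5 + 1/(143/131) = 5 + 131/143 = 846/143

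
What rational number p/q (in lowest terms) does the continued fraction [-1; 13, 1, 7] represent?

-103/111

Start with 7.
1 + 1/(7/1) = 1 + 1/7 = 8/7
13 + 1/(8/7) = 13 + 7/8 = 111/8
-1 + 1/(111/8) = -1 + 8/111 = -103/111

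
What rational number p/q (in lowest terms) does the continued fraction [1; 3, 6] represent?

25/19

Start with 6.
3 + 1/(6/1) = 3 + 1/6 = 19/6
1 + 1/(19/6) = 1 + 6/19 = 25/19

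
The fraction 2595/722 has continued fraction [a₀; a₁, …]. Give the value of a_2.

1

⌊2595/722⌋ = 3, remainder 429
⌊722/429⌋ = 1, remainder 293
⌊429/293⌋ = 1, remainder 136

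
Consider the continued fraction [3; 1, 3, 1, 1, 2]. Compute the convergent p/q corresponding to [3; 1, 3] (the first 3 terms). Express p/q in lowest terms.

15/4

a_0 = 3: 3/1
a_1 = 1: 4/1
a_2 = 3: 15/4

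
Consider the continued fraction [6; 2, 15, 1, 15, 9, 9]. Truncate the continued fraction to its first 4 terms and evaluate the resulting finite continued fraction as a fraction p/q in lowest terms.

a_0 = 6: 6/1
a_1 = 2: 13/2
a_2 = 15: 201/31
a_3 = 1: 214/33

214/33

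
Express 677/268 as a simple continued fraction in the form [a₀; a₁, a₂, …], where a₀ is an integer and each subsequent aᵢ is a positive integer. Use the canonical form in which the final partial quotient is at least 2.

677 = 2·268 + 141, so a_0 = 2
268 = 1·141 + 127, so a_1 = 1
141 = 1·127 + 14, so a_2 = 1
127 = 9·14 + 1, so a_3 = 9
14 = 14·1 + 0, so a_4 = 14

[2; 1, 1, 9, 14]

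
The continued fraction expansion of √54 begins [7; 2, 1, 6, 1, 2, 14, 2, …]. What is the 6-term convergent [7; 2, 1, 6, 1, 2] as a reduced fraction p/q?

485/66

Work from the innermost term outward:
Start with 2.
1 + 1/(2/1) = 1 + 1/2 = 3/2
6 + 1/(3/2) = 6 + 2/3 = 20/3
1 + 1/(20/3) = 1 + 3/20 = 23/20
2 + 1/(23/20) = 2 + 20/23 = 66/23
7 + 1/(66/23) = 7 + 23/66 = 485/66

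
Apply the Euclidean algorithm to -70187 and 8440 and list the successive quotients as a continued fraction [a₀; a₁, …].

Apply division with remainder until the remainder is 0:
⌊-70187/8440⌋ = -9, remainder 5773
⌊8440/5773⌋ = 1, remainder 2667
⌊5773/2667⌋ = 2, remainder 439
⌊2667/439⌋ = 6, remainder 33
⌊439/33⌋ = 13, remainder 10
⌊33/10⌋ = 3, remainder 3
⌊10/3⌋ = 3, remainder 1
⌊3/1⌋ = 3, remainder 0

[-9; 1, 2, 6, 13, 3, 3, 3]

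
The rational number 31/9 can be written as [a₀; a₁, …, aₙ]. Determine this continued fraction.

[3; 2, 4]

⌊31/9⌋ = 3, remainder 4
⌊9/4⌋ = 2, remainder 1
⌊4/1⌋ = 4, remainder 0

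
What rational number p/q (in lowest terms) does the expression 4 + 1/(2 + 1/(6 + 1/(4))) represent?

241/54

Starting at the tail and folding back:
Start with 4.
6 + 1/(4/1) = 6 + 1/4 = 25/4
2 + 1/(25/4) = 2 + 4/25 = 54/25
4 + 1/(54/25) = 4 + 25/54 = 241/54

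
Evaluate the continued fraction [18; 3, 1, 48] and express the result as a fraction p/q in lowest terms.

3559/195

Start with 48.
1 + 1/(48/1) = 1 + 1/48 = 49/48
3 + 1/(49/48) = 3 + 48/49 = 195/49
18 + 1/(195/49) = 18 + 49/195 = 3559/195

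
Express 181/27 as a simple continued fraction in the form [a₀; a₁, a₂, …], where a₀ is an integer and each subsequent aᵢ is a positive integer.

Apply division with remainder until the remainder is 0:
181 = 6·27 + 19, so a_0 = 6
27 = 1·19 + 8, so a_1 = 1
19 = 2·8 + 3, so a_2 = 2
8 = 2·3 + 2, so a_3 = 2
3 = 1·2 + 1, so a_4 = 1
2 = 2·1 + 0, so a_5 = 2

[6; 1, 2, 2, 1, 2]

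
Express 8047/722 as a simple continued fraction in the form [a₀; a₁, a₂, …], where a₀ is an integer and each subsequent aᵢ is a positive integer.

[11; 6, 1, 7, 13]

8047 = 11·722 + 105, so a_0 = 11
722 = 6·105 + 92, so a_1 = 6
105 = 1·92 + 13, so a_2 = 1
92 = 7·13 + 1, so a_3 = 7
13 = 13·1 + 0, so a_4 = 13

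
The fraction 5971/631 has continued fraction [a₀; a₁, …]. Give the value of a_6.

3

⌊5971/631⌋ = 9, remainder 292
⌊631/292⌋ = 2, remainder 47
⌊292/47⌋ = 6, remainder 10
⌊47/10⌋ = 4, remainder 7
⌊10/7⌋ = 1, remainder 3
⌊7/3⌋ = 2, remainder 1
⌊3/1⌋ = 3, remainder 0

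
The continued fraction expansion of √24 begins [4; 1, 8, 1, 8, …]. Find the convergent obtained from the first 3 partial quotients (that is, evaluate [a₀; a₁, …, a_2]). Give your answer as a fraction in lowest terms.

44/9

Start with 8.
1 + 1/(8/1) = 1 + 1/8 = 9/8
4 + 1/(9/8) = 4 + 8/9 = 44/9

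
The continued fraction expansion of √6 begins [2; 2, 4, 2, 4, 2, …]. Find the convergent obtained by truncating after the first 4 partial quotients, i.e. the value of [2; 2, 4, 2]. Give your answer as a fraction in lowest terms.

49/20

Start with 2.
4 + 1/(2/1) = 4 + 1/2 = 9/2
2 + 1/(9/2) = 2 + 2/9 = 20/9
2 + 1/(20/9) = 2 + 9/20 = 49/20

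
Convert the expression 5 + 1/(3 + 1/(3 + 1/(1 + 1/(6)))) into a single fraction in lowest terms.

467/88

Use the convergent recurrence hₖ = aₖ·hₖ₋₁ + hₖ₋₂ (and likewise for the denominators kₖ):
a_0 = 5: 5/1
a_1 = 3: 16/3
a_2 = 3: 53/10
a_3 = 1: 69/13
a_4 = 6: 467/88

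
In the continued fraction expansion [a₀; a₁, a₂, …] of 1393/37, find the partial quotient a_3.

⌊1393/37⌋ = 37, remainder 24
⌊37/24⌋ = 1, remainder 13
⌊24/13⌋ = 1, remainder 11
⌊13/11⌋ = 1, remainder 2

1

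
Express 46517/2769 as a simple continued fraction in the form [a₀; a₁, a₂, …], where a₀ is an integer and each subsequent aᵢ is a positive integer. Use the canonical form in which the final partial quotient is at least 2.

[16; 1, 3, 1, 49, 1, 1, 5]

⌊46517/2769⌋ = 16, remainder 2213
⌊2769/2213⌋ = 1, remainder 556
⌊2213/556⌋ = 3, remainder 545
⌊556/545⌋ = 1, remainder 11
⌊545/11⌋ = 49, remainder 6
⌊11/6⌋ = 1, remainder 5
⌊6/5⌋ = 1, remainder 1
⌊5/1⌋ = 5, remainder 0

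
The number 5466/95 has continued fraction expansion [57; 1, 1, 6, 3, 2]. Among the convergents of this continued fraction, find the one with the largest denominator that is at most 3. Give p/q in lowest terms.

List convergents until the denominator exceeds the bound:
a_0 = 57: 57/1  (≤ bound)
a_1 = 1: 58/1  (≤ bound)
a_2 = 1: 115/2  (≤ bound)
a_3 = 6: 748/13  (> 3, stop)

115/2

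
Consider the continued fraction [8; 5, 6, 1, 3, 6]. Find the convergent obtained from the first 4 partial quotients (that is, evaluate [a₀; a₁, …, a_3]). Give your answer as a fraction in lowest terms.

Start with 1.
6 + 1/(1/1) = 6 + 1/1 = 7/1
5 + 1/(7/1) = 5 + 1/7 = 36/7
8 + 1/(36/7) = 8 + 7/36 = 295/36

295/36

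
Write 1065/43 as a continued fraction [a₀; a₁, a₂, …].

[24; 1, 3, 3, 3]

Apply division with remainder until the remainder is 0:
⌊1065/43⌋ = 24, remainder 33
⌊43/33⌋ = 1, remainder 10
⌊33/10⌋ = 3, remainder 3
⌊10/3⌋ = 3, remainder 1
⌊3/1⌋ = 3, remainder 0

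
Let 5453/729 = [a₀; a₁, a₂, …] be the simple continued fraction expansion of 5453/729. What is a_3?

Repeatedly divide and take the remainder:
5453 = 7·729 + 350, so a_0 = 7
729 = 2·350 + 29, so a_1 = 2
350 = 12·29 + 2, so a_2 = 12
29 = 14·2 + 1, so a_3 = 14

14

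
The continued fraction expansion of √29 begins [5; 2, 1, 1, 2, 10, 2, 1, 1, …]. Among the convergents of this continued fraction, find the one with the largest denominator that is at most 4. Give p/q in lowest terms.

List convergents until the denominator exceeds the bound:
a_0 = 5: 5/1  (≤ bound)
a_1 = 2: 11/2  (≤ bound)
a_2 = 1: 16/3  (≤ bound)
a_3 = 1: 27/5  (> 4, stop)

16/3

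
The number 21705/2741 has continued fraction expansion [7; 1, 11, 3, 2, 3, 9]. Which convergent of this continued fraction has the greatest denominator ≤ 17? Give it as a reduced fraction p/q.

95/12

a_0 = 7: 7/1  (≤ bound)
a_1 = 1: 8/1  (≤ bound)
a_2 = 11: 95/12  (≤ bound)
a_3 = 3: 293/37  (> 17, stop)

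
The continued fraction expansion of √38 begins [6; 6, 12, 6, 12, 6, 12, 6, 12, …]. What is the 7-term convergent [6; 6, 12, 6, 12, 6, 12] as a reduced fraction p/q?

a_0 = 6: 6/1
a_1 = 6: 37/6
a_2 = 12: 450/73
a_3 = 6: 2737/444
a_4 = 12: 33294/5401
a_5 = 6: 202501/32850
a_6 = 12: 2463306/399601

2463306/399601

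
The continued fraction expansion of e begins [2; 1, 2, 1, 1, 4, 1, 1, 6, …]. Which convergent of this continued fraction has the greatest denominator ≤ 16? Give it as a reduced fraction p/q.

a_0 = 2: 2/1  (≤ bound)
a_1 = 1: 3/1  (≤ bound)
a_2 = 2: 8/3  (≤ bound)
a_3 = 1: 11/4  (≤ bound)
a_4 = 1: 19/7  (≤ bound)
a_5 = 4: 87/32  (> 16, stop)

19/7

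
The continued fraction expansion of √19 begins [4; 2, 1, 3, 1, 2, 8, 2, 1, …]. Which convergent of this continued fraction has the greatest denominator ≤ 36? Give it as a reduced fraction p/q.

61/14

List convergents until the denominator exceeds the bound:
a_0 = 4: 4/1  (≤ bound)
a_1 = 2: 9/2  (≤ bound)
a_2 = 1: 13/3  (≤ bound)
a_3 = 3: 48/11  (≤ bound)
a_4 = 1: 61/14  (≤ bound)
a_5 = 2: 170/39  (> 36, stop)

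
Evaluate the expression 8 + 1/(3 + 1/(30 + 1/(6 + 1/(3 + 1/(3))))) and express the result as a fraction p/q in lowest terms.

a_0 = 8: 8/1
a_1 = 3: 25/3
a_2 = 30: 758/91
a_3 = 6: 4573/549
a_4 = 3: 14477/1738
a_5 = 3: 48004/5763

48004/5763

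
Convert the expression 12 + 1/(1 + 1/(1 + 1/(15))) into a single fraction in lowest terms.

Start with 15.
1 + 1/(15/1) = 1 + 1/15 = 16/15
1 + 1/(16/15) = 1 + 15/16 = 31/16
12 + 1/(31/16) = 12 + 16/31 = 388/31

388/31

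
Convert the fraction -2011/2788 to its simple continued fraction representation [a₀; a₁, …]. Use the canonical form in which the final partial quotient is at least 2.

-2011 ÷ 2788 → quotient -1, remainder 777
2788 ÷ 777 → quotient 3, remainder 457
777 ÷ 457 → quotient 1, remainder 320
457 ÷ 320 → quotient 1, remainder 137
320 ÷ 137 → quotient 2, remainder 46
137 ÷ 46 → quotient 2, remainder 45
46 ÷ 45 → quotient 1, remainder 1
45 ÷ 1 → quotient 45, remainder 0

[-1; 3, 1, 1, 2, 2, 1, 45]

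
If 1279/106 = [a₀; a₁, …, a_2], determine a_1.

Run the Euclidean algorithm, recording each quotient:
1279 ÷ 106 → quotient 12, remainder 7
106 ÷ 7 → quotient 15, remainder 1

15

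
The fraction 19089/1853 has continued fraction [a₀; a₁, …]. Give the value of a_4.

1

19089 = 10·1853 + 559, so a_0 = 10
1853 = 3·559 + 176, so a_1 = 3
559 = 3·176 + 31, so a_2 = 3
176 = 5·31 + 21, so a_3 = 5
31 = 1·21 + 10, so a_4 = 1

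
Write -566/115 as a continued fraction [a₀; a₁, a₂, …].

[-5; 12, 1, 3, 2]

Repeatedly divide and take the remainder:
-566 = -5·115 + 9, so a_0 = -5
115 = 12·9 + 7, so a_1 = 12
9 = 1·7 + 2, so a_2 = 1
7 = 3·2 + 1, so a_3 = 3
2 = 2·1 + 0, so a_4 = 2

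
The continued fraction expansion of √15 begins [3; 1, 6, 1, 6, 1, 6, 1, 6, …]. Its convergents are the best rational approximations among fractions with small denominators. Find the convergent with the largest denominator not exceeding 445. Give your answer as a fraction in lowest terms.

1677/433

a_0 = 3: 3/1  (≤ bound)
a_1 = 1: 4/1  (≤ bound)
a_2 = 6: 27/7  (≤ bound)
a_3 = 1: 31/8  (≤ bound)
a_4 = 6: 213/55  (≤ bound)
a_5 = 1: 244/63  (≤ bound)
a_6 = 6: 1677/433  (≤ bound)
a_7 = 1: 1921/496  (> 445, stop)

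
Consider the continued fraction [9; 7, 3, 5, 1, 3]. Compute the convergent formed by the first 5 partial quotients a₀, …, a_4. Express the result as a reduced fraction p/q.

a_0 = 9: 9/1
a_1 = 7: 64/7
a_2 = 3: 201/22
a_3 = 5: 1069/117
a_4 = 1: 1270/139

1270/139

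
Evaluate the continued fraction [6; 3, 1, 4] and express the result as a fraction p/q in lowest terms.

Start with 4.
1 + 1/(4/1) = 1 + 1/4 = 5/4
3 + 1/(5/4) = 3 + 4/5 = 19/5
6 + 1/(19/5) = 6 + 5/19 = 119/19

119/19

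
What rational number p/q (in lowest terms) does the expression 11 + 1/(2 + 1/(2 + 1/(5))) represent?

Start with 5.
2 + 1/(5/1) = 2 + 1/5 = 11/5
2 + 1/(11/5) = 2 + 5/11 = 27/11
11 + 1/(27/11) = 11 + 11/27 = 308/27

308/27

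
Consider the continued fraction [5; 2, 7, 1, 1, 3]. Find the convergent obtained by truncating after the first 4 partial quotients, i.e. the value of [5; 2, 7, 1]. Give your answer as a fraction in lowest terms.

Start with 1.
7 + 1/(1/1) = 7 + 1/1 = 8/1
2 + 1/(8/1) = 2 + 1/8 = 17/8
5 + 1/(17/8) = 5 + 8/17 = 93/17

93/17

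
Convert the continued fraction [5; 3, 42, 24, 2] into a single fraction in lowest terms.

33205/6229

Start with 2.
24 + 1/(2/1) = 24 + 1/2 = 49/2
42 + 1/(49/2) = 42 + 2/49 = 2060/49
3 + 1/(2060/49) = 3 + 49/2060 = 6229/2060
5 + 1/(6229/2060) = 5 + 2060/6229 = 33205/6229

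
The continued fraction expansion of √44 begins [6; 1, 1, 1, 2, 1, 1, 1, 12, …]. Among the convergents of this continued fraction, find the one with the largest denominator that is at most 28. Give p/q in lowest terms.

a_0 = 6: 6/1  (≤ bound)
a_1 = 1: 7/1  (≤ bound)
a_2 = 1: 13/2  (≤ bound)
a_3 = 1: 20/3  (≤ bound)
a_4 = 2: 53/8  (≤ bound)
a_5 = 1: 73/11  (≤ bound)
a_6 = 1: 126/19  (≤ bound)
a_7 = 1: 199/30  (> 28, stop)

126/19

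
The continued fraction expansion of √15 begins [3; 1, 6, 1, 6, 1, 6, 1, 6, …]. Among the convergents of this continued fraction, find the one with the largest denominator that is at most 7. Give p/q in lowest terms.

27/7

List convergents until the denominator exceeds the bound:
a_0 = 3: 3/1  (≤ bound)
a_1 = 1: 4/1  (≤ bound)
a_2 = 6: 27/7  (≤ bound)
a_3 = 1: 31/8  (> 7, stop)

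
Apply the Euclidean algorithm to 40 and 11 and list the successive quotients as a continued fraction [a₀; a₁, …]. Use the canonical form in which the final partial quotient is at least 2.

[3; 1, 1, 1, 3]

⌊40/11⌋ = 3, remainder 7
⌊11/7⌋ = 1, remainder 4
⌊7/4⌋ = 1, remainder 3
⌊4/3⌋ = 1, remainder 1
⌊3/1⌋ = 3, remainder 0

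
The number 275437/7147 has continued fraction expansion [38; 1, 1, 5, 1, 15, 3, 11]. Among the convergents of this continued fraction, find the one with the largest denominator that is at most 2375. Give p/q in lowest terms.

a_0 = 38: 38/1  (≤ bound)
a_1 = 1: 39/1  (≤ bound)
a_2 = 1: 77/2  (≤ bound)
a_3 = 5: 424/11  (≤ bound)
a_4 = 1: 501/13  (≤ bound)
a_5 = 15: 7939/206  (≤ bound)
a_6 = 3: 24318/631  (≤ bound)
a_7 = 11: 275437/7147  (> 2375, stop)

24318/631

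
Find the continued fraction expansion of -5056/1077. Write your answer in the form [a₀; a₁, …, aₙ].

[-5; 3, 3, 1, 1, 1, 9, 3]

-5056 = -5·1077 + 329, so a_0 = -5
1077 = 3·329 + 90, so a_1 = 3
329 = 3·90 + 59, so a_2 = 3
90 = 1·59 + 31, so a_3 = 1
59 = 1·31 + 28, so a_4 = 1
31 = 1·28 + 3, so a_5 = 1
28 = 9·3 + 1, so a_6 = 9
3 = 3·1 + 0, so a_7 = 3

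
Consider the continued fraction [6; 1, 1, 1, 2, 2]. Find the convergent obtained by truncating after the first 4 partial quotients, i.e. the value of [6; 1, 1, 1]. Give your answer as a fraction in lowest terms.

20/3

Build up convergents one term at a time:
a_0 = 6: 6/1
a_1 = 1: 7/1
a_2 = 1: 13/2
a_3 = 1: 20/3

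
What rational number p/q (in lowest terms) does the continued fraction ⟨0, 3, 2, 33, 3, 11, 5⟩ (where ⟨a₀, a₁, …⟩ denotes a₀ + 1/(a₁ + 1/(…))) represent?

11703/40874

Build up convergents one term at a time:
a_0 = 0: 0/1
a_1 = 3: 1/3
a_2 = 2: 2/7
a_3 = 33: 67/234
a_4 = 3: 203/709
a_5 = 11: 2300/8033
a_6 = 5: 11703/40874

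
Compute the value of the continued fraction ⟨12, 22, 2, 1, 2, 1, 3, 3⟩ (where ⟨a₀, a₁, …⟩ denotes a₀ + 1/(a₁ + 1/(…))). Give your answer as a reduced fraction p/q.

36098/2997

Start with 3.
3 + 1/(3/1) = 3 + 1/3 = 10/3
1 + 1/(10/3) = 1 + 3/10 = 13/10
2 + 1/(13/10) = 2 + 10/13 = 36/13
1 + 1/(36/13) = 1 + 13/36 = 49/36
2 + 1/(49/36) = 2 + 36/49 = 134/49
22 + 1/(134/49) = 22 + 49/134 = 2997/134
12 + 1/(2997/134) = 12 + 134/2997 = 36098/2997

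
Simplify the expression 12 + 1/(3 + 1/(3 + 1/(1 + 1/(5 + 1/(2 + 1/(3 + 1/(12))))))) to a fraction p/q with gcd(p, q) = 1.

Use the convergent recurrence hₖ = aₖ·hₖ₋₁ + hₖ₋₂ (and likewise for the denominators kₖ):
a_0 = 12: 12/1
a_1 = 3: 37/3
a_2 = 3: 123/10
a_3 = 1: 160/13
a_4 = 5: 923/75
a_5 = 2: 2006/163
a_6 = 3: 6941/564
a_7 = 12: 85298/6931

85298/6931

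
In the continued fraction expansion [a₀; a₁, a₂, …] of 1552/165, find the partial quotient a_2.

Repeatedly divide and take the remainder:
1552 ÷ 165 → quotient 9, remainder 67
165 ÷ 67 → quotient 2, remainder 31
67 ÷ 31 → quotient 2, remainder 5

2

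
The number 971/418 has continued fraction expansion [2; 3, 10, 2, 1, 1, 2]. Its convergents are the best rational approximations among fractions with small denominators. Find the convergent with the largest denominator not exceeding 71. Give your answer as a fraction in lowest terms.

151/65

a_0 = 2: 2/1  (≤ bound)
a_1 = 3: 7/3  (≤ bound)
a_2 = 10: 72/31  (≤ bound)
a_3 = 2: 151/65  (≤ bound)
a_4 = 1: 223/96  (> 71, stop)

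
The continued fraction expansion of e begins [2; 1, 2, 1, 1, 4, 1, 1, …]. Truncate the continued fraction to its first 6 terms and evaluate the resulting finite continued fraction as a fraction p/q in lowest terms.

Use the convergent recurrence hₖ = aₖ·hₖ₋₁ + hₖ₋₂ (and likewise for the denominators kₖ):
a_0 = 2: 2/1
a_1 = 1: 3/1
a_2 = 2: 8/3
a_3 = 1: 11/4
a_4 = 1: 19/7
a_5 = 4: 87/32

87/32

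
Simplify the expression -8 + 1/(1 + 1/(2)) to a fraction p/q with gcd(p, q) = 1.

Start with 2.
1 + 1/(2/1) = 1 + 1/2 = 3/2
-8 + 1/(3/2) = -8 + 2/3 = -22/3

-22/3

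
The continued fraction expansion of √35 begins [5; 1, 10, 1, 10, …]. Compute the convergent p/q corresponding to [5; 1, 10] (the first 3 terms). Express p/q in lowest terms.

Starting at the tail and folding back:
Start with 10.
1 + 1/(10/1) = 1 + 1/10 = 11/10
5 + 1/(11/10) = 5 + 10/11 = 65/11

65/11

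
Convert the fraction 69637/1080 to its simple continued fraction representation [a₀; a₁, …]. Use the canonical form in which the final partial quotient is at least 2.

Apply division with remainder until the remainder is 0:
69637 = 64·1080 + 517, so a_0 = 64
1080 = 2·517 + 46, so a_1 = 2
517 = 11·46 + 11, so a_2 = 11
46 = 4·11 + 2, so a_3 = 4
11 = 5·2 + 1, so a_4 = 5
2 = 2·1 + 0, so a_5 = 2

[64; 2, 11, 4, 5, 2]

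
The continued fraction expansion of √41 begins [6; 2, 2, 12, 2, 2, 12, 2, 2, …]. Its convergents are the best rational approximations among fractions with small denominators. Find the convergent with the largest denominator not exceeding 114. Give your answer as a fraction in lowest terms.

a_0 = 6: 6/1  (≤ bound)
a_1 = 2: 13/2  (≤ bound)
a_2 = 2: 32/5  (≤ bound)
a_3 = 12: 397/62  (≤ bound)
a_4 = 2: 826/129  (> 114, stop)

397/62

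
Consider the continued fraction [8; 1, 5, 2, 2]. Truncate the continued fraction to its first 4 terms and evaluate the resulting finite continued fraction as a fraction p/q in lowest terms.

115/13

Work from the innermost term outward:
Start with 2.
5 + 1/(2/1) = 5 + 1/2 = 11/2
1 + 1/(11/2) = 1 + 2/11 = 13/11
8 + 1/(13/11) = 8 + 11/13 = 115/13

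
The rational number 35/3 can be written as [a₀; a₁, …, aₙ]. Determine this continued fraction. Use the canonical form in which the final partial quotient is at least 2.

[11; 1, 2]

Run the Euclidean algorithm, recording each quotient:
35 = 11·3 + 2, so a_0 = 11
3 = 1·2 + 1, so a_1 = 1
2 = 2·1 + 0, so a_2 = 2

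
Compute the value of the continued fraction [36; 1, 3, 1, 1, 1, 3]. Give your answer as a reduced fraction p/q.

Compute successive convergents:
a_0 = 36: 36/1
a_1 = 1: 37/1
a_2 = 3: 147/4
a_3 = 1: 184/5
a_4 = 1: 331/9
a_5 = 1: 515/14
a_6 = 3: 1876/51

1876/51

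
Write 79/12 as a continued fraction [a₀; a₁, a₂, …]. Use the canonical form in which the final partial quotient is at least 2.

[6; 1, 1, 2, 2]

79 = 6·12 + 7, so a_0 = 6
12 = 1·7 + 5, so a_1 = 1
7 = 1·5 + 2, so a_2 = 1
5 = 2·2 + 1, so a_3 = 2
2 = 2·1 + 0, so a_4 = 2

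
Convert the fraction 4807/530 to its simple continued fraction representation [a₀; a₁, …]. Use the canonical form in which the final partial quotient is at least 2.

[9; 14, 3, 12]

4807 ÷ 530 → quotient 9, remainder 37
530 ÷ 37 → quotient 14, remainder 12
37 ÷ 12 → quotient 3, remainder 1
12 ÷ 1 → quotient 12, remainder 0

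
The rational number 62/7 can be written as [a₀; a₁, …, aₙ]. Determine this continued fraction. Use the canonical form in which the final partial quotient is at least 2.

[8; 1, 6]

62 ÷ 7 → quotient 8, remainder 6
7 ÷ 6 → quotient 1, remainder 1
6 ÷ 1 → quotient 6, remainder 0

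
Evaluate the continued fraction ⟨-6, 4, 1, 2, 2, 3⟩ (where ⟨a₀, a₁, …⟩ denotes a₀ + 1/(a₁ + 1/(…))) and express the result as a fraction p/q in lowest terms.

-654/113

Start with 3.
2 + 1/(3/1) = 2 + 1/3 = 7/3
2 + 1/(7/3) = 2 + 3/7 = 17/7
1 + 1/(17/7) = 1 + 7/17 = 24/17
4 + 1/(24/17) = 4 + 17/24 = 113/24
-6 + 1/(113/24) = -6 + 24/113 = -654/113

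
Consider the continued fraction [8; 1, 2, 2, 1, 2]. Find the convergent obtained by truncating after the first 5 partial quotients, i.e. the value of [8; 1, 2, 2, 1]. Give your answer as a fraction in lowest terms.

87/10

Starting at the tail and folding back:
Start with 1.
2 + 1/(1/1) = 2 + 1/1 = 3/1
2 + 1/(3/1) = 2 + 1/3 = 7/3
1 + 1/(7/3) = 1 + 3/7 = 10/7
8 + 1/(10/7) = 8 + 7/10 = 87/10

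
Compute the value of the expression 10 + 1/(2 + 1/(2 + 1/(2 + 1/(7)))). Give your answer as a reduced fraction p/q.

927/89

Build up convergents one term at a time:
a_0 = 10: 10/1
a_1 = 2: 21/2
a_2 = 2: 52/5
a_3 = 2: 125/12
a_4 = 7: 927/89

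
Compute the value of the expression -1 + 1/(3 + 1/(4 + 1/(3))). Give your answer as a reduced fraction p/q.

-29/42

a_0 = -1: -1/1
a_1 = 3: -2/3
a_2 = 4: -9/13
a_3 = 3: -29/42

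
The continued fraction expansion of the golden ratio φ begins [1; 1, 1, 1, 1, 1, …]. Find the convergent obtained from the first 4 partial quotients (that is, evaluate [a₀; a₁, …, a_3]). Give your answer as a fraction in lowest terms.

5/3

Start with 1.
1 + 1/(1/1) = 1 + 1/1 = 2/1
1 + 1/(2/1) = 1 + 1/2 = 3/2
1 + 1/(3/2) = 1 + 2/3 = 5/3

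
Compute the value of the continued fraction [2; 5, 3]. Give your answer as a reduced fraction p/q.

35/16

Start with 3.
5 + 1/(3/1) = 5 + 1/3 = 16/3
2 + 1/(16/3) = 2 + 3/16 = 35/16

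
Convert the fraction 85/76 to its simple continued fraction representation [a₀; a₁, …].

[1; 8, 2, 4]

Repeatedly divide and take the remainder:
85 ÷ 76 → quotient 1, remainder 9
76 ÷ 9 → quotient 8, remainder 4
9 ÷ 4 → quotient 2, remainder 1
4 ÷ 1 → quotient 4, remainder 0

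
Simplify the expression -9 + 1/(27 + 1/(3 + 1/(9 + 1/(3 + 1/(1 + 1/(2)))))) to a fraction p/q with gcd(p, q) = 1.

Start with 2.
1 + 1/(2/1) = 1 + 1/2 = 3/2
3 + 1/(3/2) = 3 + 2/3 = 11/3
9 + 1/(11/3) = 9 + 3/11 = 102/11
3 + 1/(102/11) = 3 + 11/102 = 317/102
27 + 1/(317/102) = 27 + 102/317 = 8661/317
-9 + 1/(8661/317) = -9 + 317/8661 = -77632/8661

-77632/8661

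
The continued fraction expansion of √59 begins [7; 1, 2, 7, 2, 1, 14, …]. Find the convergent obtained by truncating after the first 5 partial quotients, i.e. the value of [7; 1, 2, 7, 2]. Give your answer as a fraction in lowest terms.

361/47

a_0 = 7: 7/1
a_1 = 1: 8/1
a_2 = 2: 23/3
a_3 = 7: 169/22
a_4 = 2: 361/47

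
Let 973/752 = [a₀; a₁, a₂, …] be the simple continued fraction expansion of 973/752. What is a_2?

2

Repeatedly divide and take the remainder:
973 ÷ 752 → quotient 1, remainder 221
752 ÷ 221 → quotient 3, remainder 89
221 ÷ 89 → quotient 2, remainder 43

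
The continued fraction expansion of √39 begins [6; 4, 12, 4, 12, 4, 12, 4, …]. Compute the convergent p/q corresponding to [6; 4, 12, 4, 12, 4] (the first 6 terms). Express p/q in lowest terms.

Build up convergents one term at a time:
a_0 = 6: 6/1
a_1 = 4: 25/4
a_2 = 12: 306/49
a_3 = 4: 1249/200
a_4 = 12: 15294/2449
a_5 = 4: 62425/9996

62425/9996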